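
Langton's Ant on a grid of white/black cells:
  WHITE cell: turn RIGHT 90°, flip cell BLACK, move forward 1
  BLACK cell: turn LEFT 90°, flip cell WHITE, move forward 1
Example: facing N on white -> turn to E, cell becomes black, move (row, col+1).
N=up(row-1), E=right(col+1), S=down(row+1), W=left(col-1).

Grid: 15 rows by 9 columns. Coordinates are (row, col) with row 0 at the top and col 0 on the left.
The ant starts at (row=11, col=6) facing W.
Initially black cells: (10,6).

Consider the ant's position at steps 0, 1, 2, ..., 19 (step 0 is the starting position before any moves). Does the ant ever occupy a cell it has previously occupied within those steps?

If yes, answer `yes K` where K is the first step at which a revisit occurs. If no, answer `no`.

Answer: yes 5

Derivation:
Step 1: on WHITE (11,6): turn R to N, flip to black, move to (10,6). |black|=2 — new cell
Step 2: on BLACK (10,6): turn L to W, flip to white, move to (10,5). |black|=1 — new cell
Step 3: on WHITE (10,5): turn R to N, flip to black, move to (9,5). |black|=2 — new cell
Step 4: on WHITE (9,5): turn R to E, flip to black, move to (9,6). |black|=3 — new cell
Step 5: on WHITE (9,6): turn R to S, flip to black, move to (10,6). |black|=4 — REVISIT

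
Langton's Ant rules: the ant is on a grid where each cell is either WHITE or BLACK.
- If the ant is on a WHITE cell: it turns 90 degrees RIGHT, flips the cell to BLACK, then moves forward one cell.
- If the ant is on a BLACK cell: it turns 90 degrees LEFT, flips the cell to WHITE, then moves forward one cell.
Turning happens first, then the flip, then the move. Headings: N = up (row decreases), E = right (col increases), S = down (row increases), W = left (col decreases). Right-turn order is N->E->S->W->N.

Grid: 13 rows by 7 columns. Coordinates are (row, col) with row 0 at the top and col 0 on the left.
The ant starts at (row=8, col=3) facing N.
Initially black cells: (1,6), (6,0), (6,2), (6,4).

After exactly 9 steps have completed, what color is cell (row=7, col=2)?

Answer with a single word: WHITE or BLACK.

Step 1: on WHITE (8,3): turn R to E, flip to black, move to (8,4). |black|=5
Step 2: on WHITE (8,4): turn R to S, flip to black, move to (9,4). |black|=6
Step 3: on WHITE (9,4): turn R to W, flip to black, move to (9,3). |black|=7
Step 4: on WHITE (9,3): turn R to N, flip to black, move to (8,3). |black|=8
Step 5: on BLACK (8,3): turn L to W, flip to white, move to (8,2). |black|=7
Step 6: on WHITE (8,2): turn R to N, flip to black, move to (7,2). |black|=8
Step 7: on WHITE (7,2): turn R to E, flip to black, move to (7,3). |black|=9
Step 8: on WHITE (7,3): turn R to S, flip to black, move to (8,3). |black|=10
Step 9: on WHITE (8,3): turn R to W, flip to black, move to (8,2). |black|=11

Answer: BLACK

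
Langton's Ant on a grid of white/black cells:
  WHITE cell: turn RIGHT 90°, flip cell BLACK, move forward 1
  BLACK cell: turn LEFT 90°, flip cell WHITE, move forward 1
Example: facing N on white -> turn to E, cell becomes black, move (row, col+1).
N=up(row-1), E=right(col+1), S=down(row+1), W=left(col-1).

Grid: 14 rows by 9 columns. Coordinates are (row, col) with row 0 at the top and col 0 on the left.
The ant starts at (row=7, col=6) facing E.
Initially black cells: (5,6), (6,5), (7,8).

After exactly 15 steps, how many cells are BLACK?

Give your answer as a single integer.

Step 1: on WHITE (7,6): turn R to S, flip to black, move to (8,6). |black|=4
Step 2: on WHITE (8,6): turn R to W, flip to black, move to (8,5). |black|=5
Step 3: on WHITE (8,5): turn R to N, flip to black, move to (7,5). |black|=6
Step 4: on WHITE (7,5): turn R to E, flip to black, move to (7,6). |black|=7
Step 5: on BLACK (7,6): turn L to N, flip to white, move to (6,6). |black|=6
Step 6: on WHITE (6,6): turn R to E, flip to black, move to (6,7). |black|=7
Step 7: on WHITE (6,7): turn R to S, flip to black, move to (7,7). |black|=8
Step 8: on WHITE (7,7): turn R to W, flip to black, move to (7,6). |black|=9
Step 9: on WHITE (7,6): turn R to N, flip to black, move to (6,6). |black|=10
Step 10: on BLACK (6,6): turn L to W, flip to white, move to (6,5). |black|=9
Step 11: on BLACK (6,5): turn L to S, flip to white, move to (7,5). |black|=8
Step 12: on BLACK (7,5): turn L to E, flip to white, move to (7,6). |black|=7
Step 13: on BLACK (7,6): turn L to N, flip to white, move to (6,6). |black|=6
Step 14: on WHITE (6,6): turn R to E, flip to black, move to (6,7). |black|=7
Step 15: on BLACK (6,7): turn L to N, flip to white, move to (5,7). |black|=6

Answer: 6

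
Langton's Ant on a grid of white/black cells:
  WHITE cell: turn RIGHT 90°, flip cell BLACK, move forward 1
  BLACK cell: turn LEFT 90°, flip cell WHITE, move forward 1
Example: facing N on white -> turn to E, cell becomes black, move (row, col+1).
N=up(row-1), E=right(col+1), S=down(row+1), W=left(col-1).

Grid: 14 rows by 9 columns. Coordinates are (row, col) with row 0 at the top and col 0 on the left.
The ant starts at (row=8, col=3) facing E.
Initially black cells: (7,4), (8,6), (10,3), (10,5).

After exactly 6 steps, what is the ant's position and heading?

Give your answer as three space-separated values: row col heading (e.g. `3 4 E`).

Step 1: on WHITE (8,3): turn R to S, flip to black, move to (9,3). |black|=5
Step 2: on WHITE (9,3): turn R to W, flip to black, move to (9,2). |black|=6
Step 3: on WHITE (9,2): turn R to N, flip to black, move to (8,2). |black|=7
Step 4: on WHITE (8,2): turn R to E, flip to black, move to (8,3). |black|=8
Step 5: on BLACK (8,3): turn L to N, flip to white, move to (7,3). |black|=7
Step 6: on WHITE (7,3): turn R to E, flip to black, move to (7,4). |black|=8

Answer: 7 4 E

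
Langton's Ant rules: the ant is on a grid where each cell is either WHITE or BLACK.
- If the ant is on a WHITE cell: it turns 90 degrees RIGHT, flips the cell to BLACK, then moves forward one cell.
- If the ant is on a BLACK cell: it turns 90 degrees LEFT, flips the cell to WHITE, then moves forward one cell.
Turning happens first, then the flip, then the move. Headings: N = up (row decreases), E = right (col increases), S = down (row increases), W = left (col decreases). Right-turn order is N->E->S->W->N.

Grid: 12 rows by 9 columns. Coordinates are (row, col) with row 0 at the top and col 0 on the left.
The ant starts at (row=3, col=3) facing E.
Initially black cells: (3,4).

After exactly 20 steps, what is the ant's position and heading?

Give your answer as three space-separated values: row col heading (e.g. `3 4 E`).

Answer: 3 5 E

Derivation:
Step 1: on WHITE (3,3): turn R to S, flip to black, move to (4,3). |black|=2
Step 2: on WHITE (4,3): turn R to W, flip to black, move to (4,2). |black|=3
Step 3: on WHITE (4,2): turn R to N, flip to black, move to (3,2). |black|=4
Step 4: on WHITE (3,2): turn R to E, flip to black, move to (3,3). |black|=5
Step 5: on BLACK (3,3): turn L to N, flip to white, move to (2,3). |black|=4
Step 6: on WHITE (2,3): turn R to E, flip to black, move to (2,4). |black|=5
Step 7: on WHITE (2,4): turn R to S, flip to black, move to (3,4). |black|=6
Step 8: on BLACK (3,4): turn L to E, flip to white, move to (3,5). |black|=5
Step 9: on WHITE (3,5): turn R to S, flip to black, move to (4,5). |black|=6
Step 10: on WHITE (4,5): turn R to W, flip to black, move to (4,4). |black|=7
Step 11: on WHITE (4,4): turn R to N, flip to black, move to (3,4). |black|=8
Step 12: on WHITE (3,4): turn R to E, flip to black, move to (3,5). |black|=9
Step 13: on BLACK (3,5): turn L to N, flip to white, move to (2,5). |black|=8
Step 14: on WHITE (2,5): turn R to E, flip to black, move to (2,6). |black|=9
Step 15: on WHITE (2,6): turn R to S, flip to black, move to (3,6). |black|=10
Step 16: on WHITE (3,6): turn R to W, flip to black, move to (3,5). |black|=11
Step 17: on WHITE (3,5): turn R to N, flip to black, move to (2,5). |black|=12
Step 18: on BLACK (2,5): turn L to W, flip to white, move to (2,4). |black|=11
Step 19: on BLACK (2,4): turn L to S, flip to white, move to (3,4). |black|=10
Step 20: on BLACK (3,4): turn L to E, flip to white, move to (3,5). |black|=9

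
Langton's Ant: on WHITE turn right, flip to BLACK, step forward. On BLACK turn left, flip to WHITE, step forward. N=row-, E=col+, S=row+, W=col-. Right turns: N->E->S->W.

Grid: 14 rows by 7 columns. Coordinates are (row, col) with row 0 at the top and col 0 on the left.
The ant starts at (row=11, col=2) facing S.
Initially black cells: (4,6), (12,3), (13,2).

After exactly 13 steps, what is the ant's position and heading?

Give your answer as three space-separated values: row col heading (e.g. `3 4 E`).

Step 1: on WHITE (11,2): turn R to W, flip to black, move to (11,1). |black|=4
Step 2: on WHITE (11,1): turn R to N, flip to black, move to (10,1). |black|=5
Step 3: on WHITE (10,1): turn R to E, flip to black, move to (10,2). |black|=6
Step 4: on WHITE (10,2): turn R to S, flip to black, move to (11,2). |black|=7
Step 5: on BLACK (11,2): turn L to E, flip to white, move to (11,3). |black|=6
Step 6: on WHITE (11,3): turn R to S, flip to black, move to (12,3). |black|=7
Step 7: on BLACK (12,3): turn L to E, flip to white, move to (12,4). |black|=6
Step 8: on WHITE (12,4): turn R to S, flip to black, move to (13,4). |black|=7
Step 9: on WHITE (13,4): turn R to W, flip to black, move to (13,3). |black|=8
Step 10: on WHITE (13,3): turn R to N, flip to black, move to (12,3). |black|=9
Step 11: on WHITE (12,3): turn R to E, flip to black, move to (12,4). |black|=10
Step 12: on BLACK (12,4): turn L to N, flip to white, move to (11,4). |black|=9
Step 13: on WHITE (11,4): turn R to E, flip to black, move to (11,5). |black|=10

Answer: 11 5 E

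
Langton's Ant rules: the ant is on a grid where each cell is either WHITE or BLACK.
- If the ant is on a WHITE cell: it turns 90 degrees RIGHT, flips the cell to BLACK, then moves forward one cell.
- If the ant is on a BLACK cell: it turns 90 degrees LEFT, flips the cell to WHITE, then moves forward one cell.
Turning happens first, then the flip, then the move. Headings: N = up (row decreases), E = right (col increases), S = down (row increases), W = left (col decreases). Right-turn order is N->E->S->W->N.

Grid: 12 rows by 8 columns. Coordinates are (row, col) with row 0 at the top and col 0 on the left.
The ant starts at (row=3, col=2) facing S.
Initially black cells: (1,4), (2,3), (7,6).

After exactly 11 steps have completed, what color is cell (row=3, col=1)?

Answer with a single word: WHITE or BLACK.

Step 1: on WHITE (3,2): turn R to W, flip to black, move to (3,1). |black|=4
Step 2: on WHITE (3,1): turn R to N, flip to black, move to (2,1). |black|=5
Step 3: on WHITE (2,1): turn R to E, flip to black, move to (2,2). |black|=6
Step 4: on WHITE (2,2): turn R to S, flip to black, move to (3,2). |black|=7
Step 5: on BLACK (3,2): turn L to E, flip to white, move to (3,3). |black|=6
Step 6: on WHITE (3,3): turn R to S, flip to black, move to (4,3). |black|=7
Step 7: on WHITE (4,3): turn R to W, flip to black, move to (4,2). |black|=8
Step 8: on WHITE (4,2): turn R to N, flip to black, move to (3,2). |black|=9
Step 9: on WHITE (3,2): turn R to E, flip to black, move to (3,3). |black|=10
Step 10: on BLACK (3,3): turn L to N, flip to white, move to (2,3). |black|=9
Step 11: on BLACK (2,3): turn L to W, flip to white, move to (2,2). |black|=8

Answer: BLACK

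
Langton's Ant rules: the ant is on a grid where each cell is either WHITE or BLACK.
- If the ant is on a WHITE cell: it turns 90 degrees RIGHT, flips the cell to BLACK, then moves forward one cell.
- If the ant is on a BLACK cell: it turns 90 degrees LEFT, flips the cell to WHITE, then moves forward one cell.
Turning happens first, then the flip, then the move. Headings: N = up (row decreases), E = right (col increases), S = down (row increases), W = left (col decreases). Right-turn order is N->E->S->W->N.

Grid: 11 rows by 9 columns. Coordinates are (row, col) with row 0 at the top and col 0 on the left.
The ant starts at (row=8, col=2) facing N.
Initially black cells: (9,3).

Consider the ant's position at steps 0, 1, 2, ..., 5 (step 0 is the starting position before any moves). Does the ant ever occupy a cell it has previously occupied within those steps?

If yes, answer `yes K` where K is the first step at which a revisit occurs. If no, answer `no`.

Step 1: on WHITE (8,2): turn R to E, flip to black, move to (8,3). |black|=2 — new cell
Step 2: on WHITE (8,3): turn R to S, flip to black, move to (9,3). |black|=3 — new cell
Step 3: on BLACK (9,3): turn L to E, flip to white, move to (9,4). |black|=2 — new cell
Step 4: on WHITE (9,4): turn R to S, flip to black, move to (10,4). |black|=3 — new cell
Step 5: on WHITE (10,4): turn R to W, flip to black, move to (10,3). |black|=4 — new cell
No revisit within 5 steps.

Answer: no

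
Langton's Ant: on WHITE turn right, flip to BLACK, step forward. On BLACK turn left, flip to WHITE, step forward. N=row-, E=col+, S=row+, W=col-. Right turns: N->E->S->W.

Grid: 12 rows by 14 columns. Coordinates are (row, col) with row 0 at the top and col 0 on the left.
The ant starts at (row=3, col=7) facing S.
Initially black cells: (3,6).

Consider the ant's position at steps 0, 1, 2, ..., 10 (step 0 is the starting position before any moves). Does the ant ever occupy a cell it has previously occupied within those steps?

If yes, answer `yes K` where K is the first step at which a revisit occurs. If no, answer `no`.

Answer: yes 5

Derivation:
Step 1: on WHITE (3,7): turn R to W, flip to black, move to (3,6). |black|=2 — new cell
Step 2: on BLACK (3,6): turn L to S, flip to white, move to (4,6). |black|=1 — new cell
Step 3: on WHITE (4,6): turn R to W, flip to black, move to (4,5). |black|=2 — new cell
Step 4: on WHITE (4,5): turn R to N, flip to black, move to (3,5). |black|=3 — new cell
Step 5: on WHITE (3,5): turn R to E, flip to black, move to (3,6). |black|=4 — REVISIT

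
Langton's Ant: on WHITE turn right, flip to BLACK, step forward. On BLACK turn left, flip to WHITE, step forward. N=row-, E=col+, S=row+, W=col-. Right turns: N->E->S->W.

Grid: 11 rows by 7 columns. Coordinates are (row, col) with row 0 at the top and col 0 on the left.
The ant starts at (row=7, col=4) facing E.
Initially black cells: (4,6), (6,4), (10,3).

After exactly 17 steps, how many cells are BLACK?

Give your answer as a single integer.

Answer: 10

Derivation:
Step 1: on WHITE (7,4): turn R to S, flip to black, move to (8,4). |black|=4
Step 2: on WHITE (8,4): turn R to W, flip to black, move to (8,3). |black|=5
Step 3: on WHITE (8,3): turn R to N, flip to black, move to (7,3). |black|=6
Step 4: on WHITE (7,3): turn R to E, flip to black, move to (7,4). |black|=7
Step 5: on BLACK (7,4): turn L to N, flip to white, move to (6,4). |black|=6
Step 6: on BLACK (6,4): turn L to W, flip to white, move to (6,3). |black|=5
Step 7: on WHITE (6,3): turn R to N, flip to black, move to (5,3). |black|=6
Step 8: on WHITE (5,3): turn R to E, flip to black, move to (5,4). |black|=7
Step 9: on WHITE (5,4): turn R to S, flip to black, move to (6,4). |black|=8
Step 10: on WHITE (6,4): turn R to W, flip to black, move to (6,3). |black|=9
Step 11: on BLACK (6,3): turn L to S, flip to white, move to (7,3). |black|=8
Step 12: on BLACK (7,3): turn L to E, flip to white, move to (7,4). |black|=7
Step 13: on WHITE (7,4): turn R to S, flip to black, move to (8,4). |black|=8
Step 14: on BLACK (8,4): turn L to E, flip to white, move to (8,5). |black|=7
Step 15: on WHITE (8,5): turn R to S, flip to black, move to (9,5). |black|=8
Step 16: on WHITE (9,5): turn R to W, flip to black, move to (9,4). |black|=9
Step 17: on WHITE (9,4): turn R to N, flip to black, move to (8,4). |black|=10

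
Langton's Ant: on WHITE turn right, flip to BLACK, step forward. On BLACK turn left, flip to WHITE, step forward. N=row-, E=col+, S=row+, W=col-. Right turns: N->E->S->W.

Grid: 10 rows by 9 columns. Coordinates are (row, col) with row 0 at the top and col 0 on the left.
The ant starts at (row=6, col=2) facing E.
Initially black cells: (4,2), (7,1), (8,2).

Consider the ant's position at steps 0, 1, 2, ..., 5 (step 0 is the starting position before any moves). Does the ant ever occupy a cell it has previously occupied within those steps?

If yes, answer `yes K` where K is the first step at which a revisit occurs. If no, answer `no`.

Step 1: on WHITE (6,2): turn R to S, flip to black, move to (7,2). |black|=4 — new cell
Step 2: on WHITE (7,2): turn R to W, flip to black, move to (7,1). |black|=5 — new cell
Step 3: on BLACK (7,1): turn L to S, flip to white, move to (8,1). |black|=4 — new cell
Step 4: on WHITE (8,1): turn R to W, flip to black, move to (8,0). |black|=5 — new cell
Step 5: on WHITE (8,0): turn R to N, flip to black, move to (7,0). |black|=6 — new cell
No revisit within 5 steps.

Answer: no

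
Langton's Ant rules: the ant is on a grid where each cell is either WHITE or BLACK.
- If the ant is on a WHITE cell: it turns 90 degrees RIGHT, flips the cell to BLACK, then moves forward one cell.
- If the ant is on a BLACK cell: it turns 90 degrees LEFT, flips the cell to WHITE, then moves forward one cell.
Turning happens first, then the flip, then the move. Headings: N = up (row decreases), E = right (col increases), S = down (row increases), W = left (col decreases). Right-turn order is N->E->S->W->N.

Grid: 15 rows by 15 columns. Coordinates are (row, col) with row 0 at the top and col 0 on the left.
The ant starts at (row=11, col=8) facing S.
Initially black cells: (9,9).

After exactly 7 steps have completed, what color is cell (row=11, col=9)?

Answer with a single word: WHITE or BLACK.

Step 1: on WHITE (11,8): turn R to W, flip to black, move to (11,7). |black|=2
Step 2: on WHITE (11,7): turn R to N, flip to black, move to (10,7). |black|=3
Step 3: on WHITE (10,7): turn R to E, flip to black, move to (10,8). |black|=4
Step 4: on WHITE (10,8): turn R to S, flip to black, move to (11,8). |black|=5
Step 5: on BLACK (11,8): turn L to E, flip to white, move to (11,9). |black|=4
Step 6: on WHITE (11,9): turn R to S, flip to black, move to (12,9). |black|=5
Step 7: on WHITE (12,9): turn R to W, flip to black, move to (12,8). |black|=6

Answer: BLACK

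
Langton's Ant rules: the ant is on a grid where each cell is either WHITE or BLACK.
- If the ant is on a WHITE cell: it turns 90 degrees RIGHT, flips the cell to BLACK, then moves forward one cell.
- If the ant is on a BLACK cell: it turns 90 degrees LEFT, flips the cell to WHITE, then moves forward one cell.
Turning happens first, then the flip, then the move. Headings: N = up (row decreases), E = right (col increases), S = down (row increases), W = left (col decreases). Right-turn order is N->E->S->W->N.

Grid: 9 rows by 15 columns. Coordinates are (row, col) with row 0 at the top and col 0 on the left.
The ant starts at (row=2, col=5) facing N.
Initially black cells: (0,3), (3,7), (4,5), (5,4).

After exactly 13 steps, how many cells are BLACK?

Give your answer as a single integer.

Step 1: on WHITE (2,5): turn R to E, flip to black, move to (2,6). |black|=5
Step 2: on WHITE (2,6): turn R to S, flip to black, move to (3,6). |black|=6
Step 3: on WHITE (3,6): turn R to W, flip to black, move to (3,5). |black|=7
Step 4: on WHITE (3,5): turn R to N, flip to black, move to (2,5). |black|=8
Step 5: on BLACK (2,5): turn L to W, flip to white, move to (2,4). |black|=7
Step 6: on WHITE (2,4): turn R to N, flip to black, move to (1,4). |black|=8
Step 7: on WHITE (1,4): turn R to E, flip to black, move to (1,5). |black|=9
Step 8: on WHITE (1,5): turn R to S, flip to black, move to (2,5). |black|=10
Step 9: on WHITE (2,5): turn R to W, flip to black, move to (2,4). |black|=11
Step 10: on BLACK (2,4): turn L to S, flip to white, move to (3,4). |black|=10
Step 11: on WHITE (3,4): turn R to W, flip to black, move to (3,3). |black|=11
Step 12: on WHITE (3,3): turn R to N, flip to black, move to (2,3). |black|=12
Step 13: on WHITE (2,3): turn R to E, flip to black, move to (2,4). |black|=13

Answer: 13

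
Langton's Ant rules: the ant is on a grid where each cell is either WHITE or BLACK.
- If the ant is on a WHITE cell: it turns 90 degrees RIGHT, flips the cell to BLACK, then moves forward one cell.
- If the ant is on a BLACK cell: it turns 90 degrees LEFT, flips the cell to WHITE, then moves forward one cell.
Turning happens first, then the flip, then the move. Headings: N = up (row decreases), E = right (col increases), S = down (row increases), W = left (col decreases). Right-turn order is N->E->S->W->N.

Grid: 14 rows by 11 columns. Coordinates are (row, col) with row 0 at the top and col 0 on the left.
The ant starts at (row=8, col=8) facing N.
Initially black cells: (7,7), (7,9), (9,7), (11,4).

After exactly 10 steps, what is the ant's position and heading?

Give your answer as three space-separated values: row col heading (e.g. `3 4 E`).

Answer: 7 7 S

Derivation:
Step 1: on WHITE (8,8): turn R to E, flip to black, move to (8,9). |black|=5
Step 2: on WHITE (8,9): turn R to S, flip to black, move to (9,9). |black|=6
Step 3: on WHITE (9,9): turn R to W, flip to black, move to (9,8). |black|=7
Step 4: on WHITE (9,8): turn R to N, flip to black, move to (8,8). |black|=8
Step 5: on BLACK (8,8): turn L to W, flip to white, move to (8,7). |black|=7
Step 6: on WHITE (8,7): turn R to N, flip to black, move to (7,7). |black|=8
Step 7: on BLACK (7,7): turn L to W, flip to white, move to (7,6). |black|=7
Step 8: on WHITE (7,6): turn R to N, flip to black, move to (6,6). |black|=8
Step 9: on WHITE (6,6): turn R to E, flip to black, move to (6,7). |black|=9
Step 10: on WHITE (6,7): turn R to S, flip to black, move to (7,7). |black|=10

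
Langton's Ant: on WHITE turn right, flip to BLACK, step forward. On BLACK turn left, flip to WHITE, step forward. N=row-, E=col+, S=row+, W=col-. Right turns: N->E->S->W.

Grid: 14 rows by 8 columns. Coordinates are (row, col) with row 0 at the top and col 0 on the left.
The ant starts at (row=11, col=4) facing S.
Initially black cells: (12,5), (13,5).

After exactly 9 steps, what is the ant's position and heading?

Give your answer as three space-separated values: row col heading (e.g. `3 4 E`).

Answer: 13 5 W

Derivation:
Step 1: on WHITE (11,4): turn R to W, flip to black, move to (11,3). |black|=3
Step 2: on WHITE (11,3): turn R to N, flip to black, move to (10,3). |black|=4
Step 3: on WHITE (10,3): turn R to E, flip to black, move to (10,4). |black|=5
Step 4: on WHITE (10,4): turn R to S, flip to black, move to (11,4). |black|=6
Step 5: on BLACK (11,4): turn L to E, flip to white, move to (11,5). |black|=5
Step 6: on WHITE (11,5): turn R to S, flip to black, move to (12,5). |black|=6
Step 7: on BLACK (12,5): turn L to E, flip to white, move to (12,6). |black|=5
Step 8: on WHITE (12,6): turn R to S, flip to black, move to (13,6). |black|=6
Step 9: on WHITE (13,6): turn R to W, flip to black, move to (13,5). |black|=7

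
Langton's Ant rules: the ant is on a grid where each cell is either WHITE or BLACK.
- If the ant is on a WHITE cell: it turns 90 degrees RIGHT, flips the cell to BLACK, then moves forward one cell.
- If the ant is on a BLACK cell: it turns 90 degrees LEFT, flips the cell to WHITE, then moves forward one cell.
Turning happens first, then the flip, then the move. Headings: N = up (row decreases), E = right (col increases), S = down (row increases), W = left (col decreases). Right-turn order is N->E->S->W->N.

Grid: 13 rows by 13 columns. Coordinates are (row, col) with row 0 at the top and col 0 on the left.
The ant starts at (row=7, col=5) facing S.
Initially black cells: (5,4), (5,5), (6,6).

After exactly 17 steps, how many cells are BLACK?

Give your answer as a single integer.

Step 1: on WHITE (7,5): turn R to W, flip to black, move to (7,4). |black|=4
Step 2: on WHITE (7,4): turn R to N, flip to black, move to (6,4). |black|=5
Step 3: on WHITE (6,4): turn R to E, flip to black, move to (6,5). |black|=6
Step 4: on WHITE (6,5): turn R to S, flip to black, move to (7,5). |black|=7
Step 5: on BLACK (7,5): turn L to E, flip to white, move to (7,6). |black|=6
Step 6: on WHITE (7,6): turn R to S, flip to black, move to (8,6). |black|=7
Step 7: on WHITE (8,6): turn R to W, flip to black, move to (8,5). |black|=8
Step 8: on WHITE (8,5): turn R to N, flip to black, move to (7,5). |black|=9
Step 9: on WHITE (7,5): turn R to E, flip to black, move to (7,6). |black|=10
Step 10: on BLACK (7,6): turn L to N, flip to white, move to (6,6). |black|=9
Step 11: on BLACK (6,6): turn L to W, flip to white, move to (6,5). |black|=8
Step 12: on BLACK (6,5): turn L to S, flip to white, move to (7,5). |black|=7
Step 13: on BLACK (7,5): turn L to E, flip to white, move to (7,6). |black|=6
Step 14: on WHITE (7,6): turn R to S, flip to black, move to (8,6). |black|=7
Step 15: on BLACK (8,6): turn L to E, flip to white, move to (8,7). |black|=6
Step 16: on WHITE (8,7): turn R to S, flip to black, move to (9,7). |black|=7
Step 17: on WHITE (9,7): turn R to W, flip to black, move to (9,6). |black|=8

Answer: 8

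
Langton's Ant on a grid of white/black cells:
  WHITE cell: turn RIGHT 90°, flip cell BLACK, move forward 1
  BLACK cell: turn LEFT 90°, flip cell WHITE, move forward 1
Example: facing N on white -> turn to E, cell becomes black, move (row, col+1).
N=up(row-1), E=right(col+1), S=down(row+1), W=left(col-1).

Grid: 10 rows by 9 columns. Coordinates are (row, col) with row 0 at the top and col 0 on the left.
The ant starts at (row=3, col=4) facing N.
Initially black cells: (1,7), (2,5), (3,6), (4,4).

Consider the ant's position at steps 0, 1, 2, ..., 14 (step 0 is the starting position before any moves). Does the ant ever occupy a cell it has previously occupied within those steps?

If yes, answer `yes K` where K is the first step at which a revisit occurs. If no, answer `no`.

Step 1: on WHITE (3,4): turn R to E, flip to black, move to (3,5). |black|=5 — new cell
Step 2: on WHITE (3,5): turn R to S, flip to black, move to (4,5). |black|=6 — new cell
Step 3: on WHITE (4,5): turn R to W, flip to black, move to (4,4). |black|=7 — new cell
Step 4: on BLACK (4,4): turn L to S, flip to white, move to (5,4). |black|=6 — new cell
Step 5: on WHITE (5,4): turn R to W, flip to black, move to (5,3). |black|=7 — new cell
Step 6: on WHITE (5,3): turn R to N, flip to black, move to (4,3). |black|=8 — new cell
Step 7: on WHITE (4,3): turn R to E, flip to black, move to (4,4). |black|=9 — REVISIT

Answer: yes 7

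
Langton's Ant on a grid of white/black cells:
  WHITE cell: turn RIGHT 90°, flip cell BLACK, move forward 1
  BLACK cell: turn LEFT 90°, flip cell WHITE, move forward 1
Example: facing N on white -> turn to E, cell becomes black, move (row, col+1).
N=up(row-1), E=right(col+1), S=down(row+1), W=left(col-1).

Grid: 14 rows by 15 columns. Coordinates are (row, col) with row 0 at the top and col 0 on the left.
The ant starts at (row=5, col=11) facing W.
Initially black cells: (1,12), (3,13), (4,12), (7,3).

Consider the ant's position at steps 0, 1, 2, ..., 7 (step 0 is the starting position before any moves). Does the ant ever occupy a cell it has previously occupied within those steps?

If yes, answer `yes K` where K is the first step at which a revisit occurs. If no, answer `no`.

Answer: no

Derivation:
Step 1: on WHITE (5,11): turn R to N, flip to black, move to (4,11). |black|=5 — new cell
Step 2: on WHITE (4,11): turn R to E, flip to black, move to (4,12). |black|=6 — new cell
Step 3: on BLACK (4,12): turn L to N, flip to white, move to (3,12). |black|=5 — new cell
Step 4: on WHITE (3,12): turn R to E, flip to black, move to (3,13). |black|=6 — new cell
Step 5: on BLACK (3,13): turn L to N, flip to white, move to (2,13). |black|=5 — new cell
Step 6: on WHITE (2,13): turn R to E, flip to black, move to (2,14). |black|=6 — new cell
Step 7: on WHITE (2,14): turn R to S, flip to black, move to (3,14). |black|=7 — new cell
No revisit within 7 steps.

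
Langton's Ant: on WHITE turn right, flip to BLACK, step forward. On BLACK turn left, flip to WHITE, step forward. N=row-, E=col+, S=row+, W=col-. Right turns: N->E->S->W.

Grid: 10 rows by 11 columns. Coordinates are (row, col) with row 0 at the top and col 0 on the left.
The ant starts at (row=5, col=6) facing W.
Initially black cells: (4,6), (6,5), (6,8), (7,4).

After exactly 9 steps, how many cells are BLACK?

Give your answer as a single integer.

Step 1: on WHITE (5,6): turn R to N, flip to black, move to (4,6). |black|=5
Step 2: on BLACK (4,6): turn L to W, flip to white, move to (4,5). |black|=4
Step 3: on WHITE (4,5): turn R to N, flip to black, move to (3,5). |black|=5
Step 4: on WHITE (3,5): turn R to E, flip to black, move to (3,6). |black|=6
Step 5: on WHITE (3,6): turn R to S, flip to black, move to (4,6). |black|=7
Step 6: on WHITE (4,6): turn R to W, flip to black, move to (4,5). |black|=8
Step 7: on BLACK (4,5): turn L to S, flip to white, move to (5,5). |black|=7
Step 8: on WHITE (5,5): turn R to W, flip to black, move to (5,4). |black|=8
Step 9: on WHITE (5,4): turn R to N, flip to black, move to (4,4). |black|=9

Answer: 9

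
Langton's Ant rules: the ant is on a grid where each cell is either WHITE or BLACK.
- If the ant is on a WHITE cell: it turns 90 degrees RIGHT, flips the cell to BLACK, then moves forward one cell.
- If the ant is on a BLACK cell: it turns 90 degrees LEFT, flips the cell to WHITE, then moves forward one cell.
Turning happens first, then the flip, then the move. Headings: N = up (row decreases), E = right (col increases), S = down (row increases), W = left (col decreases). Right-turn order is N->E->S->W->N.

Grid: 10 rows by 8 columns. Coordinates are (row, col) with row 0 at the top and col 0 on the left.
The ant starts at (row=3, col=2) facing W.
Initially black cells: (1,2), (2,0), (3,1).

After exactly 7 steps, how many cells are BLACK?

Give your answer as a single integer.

Answer: 8

Derivation:
Step 1: on WHITE (3,2): turn R to N, flip to black, move to (2,2). |black|=4
Step 2: on WHITE (2,2): turn R to E, flip to black, move to (2,3). |black|=5
Step 3: on WHITE (2,3): turn R to S, flip to black, move to (3,3). |black|=6
Step 4: on WHITE (3,3): turn R to W, flip to black, move to (3,2). |black|=7
Step 5: on BLACK (3,2): turn L to S, flip to white, move to (4,2). |black|=6
Step 6: on WHITE (4,2): turn R to W, flip to black, move to (4,1). |black|=7
Step 7: on WHITE (4,1): turn R to N, flip to black, move to (3,1). |black|=8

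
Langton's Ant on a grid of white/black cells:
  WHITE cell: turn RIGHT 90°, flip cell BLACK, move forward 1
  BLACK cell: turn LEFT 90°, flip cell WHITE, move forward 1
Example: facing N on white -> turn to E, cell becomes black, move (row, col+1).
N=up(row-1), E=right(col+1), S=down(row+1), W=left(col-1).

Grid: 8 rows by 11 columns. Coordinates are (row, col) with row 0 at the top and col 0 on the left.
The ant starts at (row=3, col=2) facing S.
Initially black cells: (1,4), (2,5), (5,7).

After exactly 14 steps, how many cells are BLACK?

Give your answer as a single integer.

Answer: 13

Derivation:
Step 1: on WHITE (3,2): turn R to W, flip to black, move to (3,1). |black|=4
Step 2: on WHITE (3,1): turn R to N, flip to black, move to (2,1). |black|=5
Step 3: on WHITE (2,1): turn R to E, flip to black, move to (2,2). |black|=6
Step 4: on WHITE (2,2): turn R to S, flip to black, move to (3,2). |black|=7
Step 5: on BLACK (3,2): turn L to E, flip to white, move to (3,3). |black|=6
Step 6: on WHITE (3,3): turn R to S, flip to black, move to (4,3). |black|=7
Step 7: on WHITE (4,3): turn R to W, flip to black, move to (4,2). |black|=8
Step 8: on WHITE (4,2): turn R to N, flip to black, move to (3,2). |black|=9
Step 9: on WHITE (3,2): turn R to E, flip to black, move to (3,3). |black|=10
Step 10: on BLACK (3,3): turn L to N, flip to white, move to (2,3). |black|=9
Step 11: on WHITE (2,3): turn R to E, flip to black, move to (2,4). |black|=10
Step 12: on WHITE (2,4): turn R to S, flip to black, move to (3,4). |black|=11
Step 13: on WHITE (3,4): turn R to W, flip to black, move to (3,3). |black|=12
Step 14: on WHITE (3,3): turn R to N, flip to black, move to (2,3). |black|=13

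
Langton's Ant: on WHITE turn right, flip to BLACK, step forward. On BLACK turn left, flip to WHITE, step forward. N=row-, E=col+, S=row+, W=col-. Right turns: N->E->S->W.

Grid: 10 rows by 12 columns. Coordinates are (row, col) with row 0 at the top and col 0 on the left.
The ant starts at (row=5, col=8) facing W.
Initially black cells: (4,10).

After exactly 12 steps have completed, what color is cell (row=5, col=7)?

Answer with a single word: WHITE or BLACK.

Answer: BLACK

Derivation:
Step 1: on WHITE (5,8): turn R to N, flip to black, move to (4,8). |black|=2
Step 2: on WHITE (4,8): turn R to E, flip to black, move to (4,9). |black|=3
Step 3: on WHITE (4,9): turn R to S, flip to black, move to (5,9). |black|=4
Step 4: on WHITE (5,9): turn R to W, flip to black, move to (5,8). |black|=5
Step 5: on BLACK (5,8): turn L to S, flip to white, move to (6,8). |black|=4
Step 6: on WHITE (6,8): turn R to W, flip to black, move to (6,7). |black|=5
Step 7: on WHITE (6,7): turn R to N, flip to black, move to (5,7). |black|=6
Step 8: on WHITE (5,7): turn R to E, flip to black, move to (5,8). |black|=7
Step 9: on WHITE (5,8): turn R to S, flip to black, move to (6,8). |black|=8
Step 10: on BLACK (6,8): turn L to E, flip to white, move to (6,9). |black|=7
Step 11: on WHITE (6,9): turn R to S, flip to black, move to (7,9). |black|=8
Step 12: on WHITE (7,9): turn R to W, flip to black, move to (7,8). |black|=9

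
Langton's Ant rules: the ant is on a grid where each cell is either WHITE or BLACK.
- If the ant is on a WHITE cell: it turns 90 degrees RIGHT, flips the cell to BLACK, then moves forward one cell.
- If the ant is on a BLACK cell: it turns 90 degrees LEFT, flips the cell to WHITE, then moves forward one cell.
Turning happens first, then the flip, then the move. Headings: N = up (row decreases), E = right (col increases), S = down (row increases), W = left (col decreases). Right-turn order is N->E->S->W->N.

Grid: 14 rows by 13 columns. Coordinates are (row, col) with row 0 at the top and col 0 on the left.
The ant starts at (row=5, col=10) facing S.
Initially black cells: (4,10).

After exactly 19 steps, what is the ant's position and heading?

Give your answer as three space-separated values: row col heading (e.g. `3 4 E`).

Answer: 2 8 W

Derivation:
Step 1: on WHITE (5,10): turn R to W, flip to black, move to (5,9). |black|=2
Step 2: on WHITE (5,9): turn R to N, flip to black, move to (4,9). |black|=3
Step 3: on WHITE (4,9): turn R to E, flip to black, move to (4,10). |black|=4
Step 4: on BLACK (4,10): turn L to N, flip to white, move to (3,10). |black|=3
Step 5: on WHITE (3,10): turn R to E, flip to black, move to (3,11). |black|=4
Step 6: on WHITE (3,11): turn R to S, flip to black, move to (4,11). |black|=5
Step 7: on WHITE (4,11): turn R to W, flip to black, move to (4,10). |black|=6
Step 8: on WHITE (4,10): turn R to N, flip to black, move to (3,10). |black|=7
Step 9: on BLACK (3,10): turn L to W, flip to white, move to (3,9). |black|=6
Step 10: on WHITE (3,9): turn R to N, flip to black, move to (2,9). |black|=7
Step 11: on WHITE (2,9): turn R to E, flip to black, move to (2,10). |black|=8
Step 12: on WHITE (2,10): turn R to S, flip to black, move to (3,10). |black|=9
Step 13: on WHITE (3,10): turn R to W, flip to black, move to (3,9). |black|=10
Step 14: on BLACK (3,9): turn L to S, flip to white, move to (4,9). |black|=9
Step 15: on BLACK (4,9): turn L to E, flip to white, move to (4,10). |black|=8
Step 16: on BLACK (4,10): turn L to N, flip to white, move to (3,10). |black|=7
Step 17: on BLACK (3,10): turn L to W, flip to white, move to (3,9). |black|=6
Step 18: on WHITE (3,9): turn R to N, flip to black, move to (2,9). |black|=7
Step 19: on BLACK (2,9): turn L to W, flip to white, move to (2,8). |black|=6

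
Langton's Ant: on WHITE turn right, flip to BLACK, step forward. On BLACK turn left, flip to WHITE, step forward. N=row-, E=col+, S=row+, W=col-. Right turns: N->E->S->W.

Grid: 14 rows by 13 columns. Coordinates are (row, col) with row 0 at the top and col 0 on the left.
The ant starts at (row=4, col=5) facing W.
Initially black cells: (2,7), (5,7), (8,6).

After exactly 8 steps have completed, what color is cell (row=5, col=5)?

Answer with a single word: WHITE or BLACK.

Step 1: on WHITE (4,5): turn R to N, flip to black, move to (3,5). |black|=4
Step 2: on WHITE (3,5): turn R to E, flip to black, move to (3,6). |black|=5
Step 3: on WHITE (3,6): turn R to S, flip to black, move to (4,6). |black|=6
Step 4: on WHITE (4,6): turn R to W, flip to black, move to (4,5). |black|=7
Step 5: on BLACK (4,5): turn L to S, flip to white, move to (5,5). |black|=6
Step 6: on WHITE (5,5): turn R to W, flip to black, move to (5,4). |black|=7
Step 7: on WHITE (5,4): turn R to N, flip to black, move to (4,4). |black|=8
Step 8: on WHITE (4,4): turn R to E, flip to black, move to (4,5). |black|=9

Answer: BLACK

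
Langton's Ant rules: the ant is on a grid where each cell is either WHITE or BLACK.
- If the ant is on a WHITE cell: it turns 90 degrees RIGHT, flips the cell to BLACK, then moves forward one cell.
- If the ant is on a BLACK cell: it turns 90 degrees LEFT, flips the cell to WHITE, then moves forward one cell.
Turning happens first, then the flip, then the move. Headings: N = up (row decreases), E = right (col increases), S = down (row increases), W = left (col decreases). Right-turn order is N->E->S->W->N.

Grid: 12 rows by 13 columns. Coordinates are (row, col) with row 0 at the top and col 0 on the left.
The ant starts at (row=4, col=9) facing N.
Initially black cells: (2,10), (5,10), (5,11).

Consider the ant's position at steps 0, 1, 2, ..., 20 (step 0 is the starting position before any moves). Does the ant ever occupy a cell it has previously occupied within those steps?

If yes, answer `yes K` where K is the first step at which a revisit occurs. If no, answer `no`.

Step 1: on WHITE (4,9): turn R to E, flip to black, move to (4,10). |black|=4 — new cell
Step 2: on WHITE (4,10): turn R to S, flip to black, move to (5,10). |black|=5 — new cell
Step 3: on BLACK (5,10): turn L to E, flip to white, move to (5,11). |black|=4 — new cell
Step 4: on BLACK (5,11): turn L to N, flip to white, move to (4,11). |black|=3 — new cell
Step 5: on WHITE (4,11): turn R to E, flip to black, move to (4,12). |black|=4 — new cell
Step 6: on WHITE (4,12): turn R to S, flip to black, move to (5,12). |black|=5 — new cell
Step 7: on WHITE (5,12): turn R to W, flip to black, move to (5,11). |black|=6 — REVISIT

Answer: yes 7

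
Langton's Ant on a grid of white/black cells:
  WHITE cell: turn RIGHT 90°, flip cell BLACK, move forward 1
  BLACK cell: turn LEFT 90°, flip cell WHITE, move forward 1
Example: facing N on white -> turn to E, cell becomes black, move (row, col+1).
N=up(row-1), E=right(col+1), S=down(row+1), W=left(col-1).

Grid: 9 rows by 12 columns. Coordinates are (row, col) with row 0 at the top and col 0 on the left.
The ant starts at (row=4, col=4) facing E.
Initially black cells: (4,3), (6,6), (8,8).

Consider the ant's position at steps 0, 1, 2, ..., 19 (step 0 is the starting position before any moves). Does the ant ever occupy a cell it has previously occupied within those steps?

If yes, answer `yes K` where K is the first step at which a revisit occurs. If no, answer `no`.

Answer: yes 7

Derivation:
Step 1: on WHITE (4,4): turn R to S, flip to black, move to (5,4). |black|=4 — new cell
Step 2: on WHITE (5,4): turn R to W, flip to black, move to (5,3). |black|=5 — new cell
Step 3: on WHITE (5,3): turn R to N, flip to black, move to (4,3). |black|=6 — new cell
Step 4: on BLACK (4,3): turn L to W, flip to white, move to (4,2). |black|=5 — new cell
Step 5: on WHITE (4,2): turn R to N, flip to black, move to (3,2). |black|=6 — new cell
Step 6: on WHITE (3,2): turn R to E, flip to black, move to (3,3). |black|=7 — new cell
Step 7: on WHITE (3,3): turn R to S, flip to black, move to (4,3). |black|=8 — REVISIT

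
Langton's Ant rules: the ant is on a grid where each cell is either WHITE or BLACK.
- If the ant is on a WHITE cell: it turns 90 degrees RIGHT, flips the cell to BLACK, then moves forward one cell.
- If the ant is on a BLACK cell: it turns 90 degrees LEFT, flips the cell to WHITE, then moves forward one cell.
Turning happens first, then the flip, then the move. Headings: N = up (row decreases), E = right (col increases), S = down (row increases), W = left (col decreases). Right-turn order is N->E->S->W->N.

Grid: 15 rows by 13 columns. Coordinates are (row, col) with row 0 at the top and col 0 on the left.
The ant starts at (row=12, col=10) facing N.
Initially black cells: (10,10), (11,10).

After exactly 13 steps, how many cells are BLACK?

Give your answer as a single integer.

Answer: 9

Derivation:
Step 1: on WHITE (12,10): turn R to E, flip to black, move to (12,11). |black|=3
Step 2: on WHITE (12,11): turn R to S, flip to black, move to (13,11). |black|=4
Step 3: on WHITE (13,11): turn R to W, flip to black, move to (13,10). |black|=5
Step 4: on WHITE (13,10): turn R to N, flip to black, move to (12,10). |black|=6
Step 5: on BLACK (12,10): turn L to W, flip to white, move to (12,9). |black|=5
Step 6: on WHITE (12,9): turn R to N, flip to black, move to (11,9). |black|=6
Step 7: on WHITE (11,9): turn R to E, flip to black, move to (11,10). |black|=7
Step 8: on BLACK (11,10): turn L to N, flip to white, move to (10,10). |black|=6
Step 9: on BLACK (10,10): turn L to W, flip to white, move to (10,9). |black|=5
Step 10: on WHITE (10,9): turn R to N, flip to black, move to (9,9). |black|=6
Step 11: on WHITE (9,9): turn R to E, flip to black, move to (9,10). |black|=7
Step 12: on WHITE (9,10): turn R to S, flip to black, move to (10,10). |black|=8
Step 13: on WHITE (10,10): turn R to W, flip to black, move to (10,9). |black|=9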